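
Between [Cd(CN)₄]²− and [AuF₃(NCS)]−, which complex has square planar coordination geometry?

For [Cd(CN)₄]²−: Summing ligand charges against the −2 overall charge gives an oxidation state of +2 for cadmium. Group 12 minus oxidation state 2 gives a d¹⁰ configuration. A d¹⁰ ion has no crystal-field stabilisation preference between square planar and tetrahedral, so four ligands adopt the sterically favoured tetrahedral geometry. → tetrahedral.
For [AuF₃(NCS)]−: Summing ligand charges against the −1 overall charge gives an oxidation state of +3 for gold. Gold is a group-11 element; Au(III) is therefore d⁸. A 5d d⁸ ion has a large crystal-field splitting; square planar leaves the high-energy d_{x²−y²} orbital empty and maximises CFSE. → square planar.

[AuF₃(NCS)]−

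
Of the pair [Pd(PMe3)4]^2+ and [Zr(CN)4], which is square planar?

For [Pd(PMe3)4]^2+: Summing ligand charges against the +2 overall charge gives an oxidation state of +2 for palladium. Pd sits in group 10, so the d-electron count is 10 − 2 = 8. A 4d d⁸ ion has a large crystal-field splitting; square planar leaves the high-energy d_{x²−y²} orbital empty and maximises CFSE. → square planar.
For [Zr(CN)4]: Ligand charges: each cyanide is −1. With an overall charge of 0 the zirconium centre must be in the +4 oxidation state. Group 4 minus oxidation state 4 gives a d⁰ configuration. A d⁰ ion has no crystal-field stabilisation preference between square planar and tetrahedral, so four ligands adopt the sterically favoured tetrahedral geometry. → tetrahedral.

[Pd(PMe3)4]^2+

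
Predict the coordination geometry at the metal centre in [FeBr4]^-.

Each bromide is −1; balancing the −1 overall charge requires Fe(III).
Fe sits in group 8, so the d-electron count is 8 − 3 = 5.
Coordination number: 4.
Bromide is a weak-field ligand.
A high-spin d⁵ ion has zero CFSE in either geometry, so four ligands adopt the sterically favoured tetrahedral geometry.

tetrahedral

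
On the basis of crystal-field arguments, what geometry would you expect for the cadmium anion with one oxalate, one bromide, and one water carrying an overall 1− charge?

Ligand charges: each oxalate is −2; each bromide is −1; water is neutral. With an overall charge of −1 the cadmium centre must be in the +2 oxidation state.
Cadmium is a group-12 element; Cd(II) is therefore d¹⁰.
Counting donor atoms: 1×oxalate (bidentate) → 2 donors; 1×bromide (monodentate) → 1 donor; 1×water (monodentate) → 1 donor. Coordination number = 4.
A d¹⁰ ion has no crystal-field stabilisation preference between square planar and tetrahedral, so four ligands adopt the sterically favoured tetrahedral geometry.

tetrahedral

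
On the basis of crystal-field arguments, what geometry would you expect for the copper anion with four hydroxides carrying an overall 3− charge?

tetrahedral

Summing ligand charges against the −3 overall charge gives an oxidation state of +1 for copper.
Group 11 minus oxidation state 1 gives a d¹⁰ configuration.
Coordination number: 4.
A d¹⁰ ion has no crystal-field stabilisation preference between square planar and tetrahedral, so four ligands adopt the sterically favoured tetrahedral geometry.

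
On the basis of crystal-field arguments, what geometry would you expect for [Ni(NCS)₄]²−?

Summing ligand charges against the −2 overall charge gives an oxidation state of +2 for nickel.
Nickel is a group-10 element; Ni(II) is therefore d⁸.
Coordination number: 4.
Isothiocyanate is a weak-field ligand.
With weak-field ligands the CFSE gain from square planar is small, so a 3d d⁸ ion takes the sterically preferred tetrahedral geometry.

tetrahedral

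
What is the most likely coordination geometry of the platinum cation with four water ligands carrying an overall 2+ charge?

square planar

Water is neutral; balancing the +2 overall charge requires Pt(II).
Pt sits in group 10, so the d-electron count is 10 − 2 = 8.
With 4 monodentate ligands the coordination number is 4.
A 5d d⁸ ion has a large crystal-field splitting; square planar leaves the high-energy d_{x²−y²} orbital empty and maximises CFSE.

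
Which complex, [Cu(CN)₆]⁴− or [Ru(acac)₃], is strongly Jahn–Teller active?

[Cu(CN)₆]⁴−

[Cu(CN)₆]⁴−: Ligand charges: each cyanide is −1. With an overall charge of −4 the copper centre must be in the +2 oxidation state. Copper is a group-11 element; Cu(II) is therefore d⁹. The t₂g⁶e_g³ configuration has an unevenly filled e_g set; the Jahn–Teller theorem predicts a tetragonal distortion (typically axial elongation) to lift the degeneracy.
[Ru(acac)₃]: Each acetylacetonate is −1; balancing the 0 overall charge requires Ru(III). Ru sits in group 8, so the d-electron count is 8 − 3 = 5. A 4d ion has a large Δₒ and is invariably low-spin. The d⁵ configuration leaves the e_g set evenly filled (or empty) — no strong Jahn–Teller driving force.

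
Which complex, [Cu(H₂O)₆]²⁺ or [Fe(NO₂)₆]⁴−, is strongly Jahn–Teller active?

[Cu(H₂O)₆]²⁺: Water is neutral; balancing the +2 overall charge requires Cu(II). Group 11 minus oxidation state 2 gives a d⁹ configuration. The t₂g⁶e_g³ configuration has an unevenly filled e_g set; the Jahn–Teller theorem predicts a tetragonal distortion (typically axial elongation) to lift the degeneracy.
[Fe(NO₂)₆]⁴−: Summing ligand charges against the −4 overall charge gives an oxidation state of +2 for iron. Fe sits in group 8, so the d-electron count is 8 − 2 = 6. Nitro (N-bound nitrite) is a strong-field ligand (high in the spectrochemical series) for a first-row metal, so the complex is low-spin. The d⁶ configuration leaves the e_g set evenly filled (or empty) — no strong Jahn–Teller driving force.

[Cu(H₂O)₆]²⁺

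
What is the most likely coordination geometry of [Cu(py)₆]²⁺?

Ligand charges: pyridine is neutral. With an overall charge of +2 the copper centre must be in the +2 oxidation state.
Cu sits in group 11, so the d-electron count is 11 − 2 = 9.
With 6 monodentate ligands the coordination number is 6.
Six donors around a single metal centre give an octahedral coordination sphere.

octahedral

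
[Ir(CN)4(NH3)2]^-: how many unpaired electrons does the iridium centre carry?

0

Ligand charges: each cyanide is −1; ammonia is neutral. With an overall charge of −1 the iridium centre must be in the +3 oxidation state.
Iridium is a group-9 element; Ir(III) is therefore d⁶.
The spin state decides the count: a 5d ion has a large Δₒ and is invariably low-spin.
An octahedral low-spin d⁶ ion is t₂g⁶e_g⁰, giving 0 unpaired electrons.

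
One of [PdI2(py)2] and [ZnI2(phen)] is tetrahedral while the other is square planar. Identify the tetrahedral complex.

For [PdI2(py)2]: Summing ligand charges against the 0 overall charge gives an oxidation state of +2 for palladium. Group 10 minus oxidation state 2 gives a d⁸ configuration. A 4d d⁸ ion has a large crystal-field splitting; square planar leaves the high-energy d_{x²−y²} orbital empty and maximises CFSE. → square planar.
For [ZnI2(phen)]: Ligand charges: each iodide is −1; 1,10-phenanthroline is neutral. With an overall charge of 0 the zinc centre must be in the +2 oxidation state. Zinc is a group-12 element; Zn(II) is therefore d¹⁰. A d¹⁰ ion has no crystal-field stabilisation preference between square planar and tetrahedral, so four ligands adopt the sterically favoured tetrahedral geometry. → tetrahedral.

[ZnI2(phen)]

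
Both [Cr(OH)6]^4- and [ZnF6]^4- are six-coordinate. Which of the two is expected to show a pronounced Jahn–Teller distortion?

[Cr(OH)6]^4-

[Cr(OH)6]^4-: Ligand charges: each hydroxide is −1. With an overall charge of −4 the chromium centre must be in the +2 oxidation state. Chromium is a group-6 element; Cr(II) is therefore d⁴. Hydroxide is a weak-field ligand for a first-row metal, so the complex is high-spin. The t₂g³e_g¹ (high-spin) configuration has an unevenly filled e_g set; the Jahn–Teller theorem predicts a tetragonal distortion (typically axial elongation) to lift the degeneracy.
[ZnF6]^4-: Each fluoride is −1; balancing the −4 overall charge requires Zn(II). Zn sits in group 12, so the d-electron count is 12 − 2 = 10. The d¹⁰ configuration leaves the e_g set evenly filled (or empty) — no strong Jahn–Teller driving force.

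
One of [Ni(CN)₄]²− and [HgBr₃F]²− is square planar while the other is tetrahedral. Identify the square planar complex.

[Ni(CN)₄]²−

For [Ni(CN)₄]²−: Each cyanide is −1; balancing the −2 overall charge requires Ni(II). Group 10 minus oxidation state 2 gives a d⁸ configuration. Cyanide is a strong-field ligand (high in the spectrochemical series). A 3d d⁸ ion with strong-field ligands gains enough CFSE to favour square planar over tetrahedral. → square planar.
For [HgBr₃F]²−: Summing ligand charges against the −2 overall charge gives an oxidation state of +2 for mercury. Group 12 minus oxidation state 2 gives a d¹⁰ configuration. A d¹⁰ ion has no crystal-field stabilisation preference between square planar and tetrahedral, so four ligands adopt the sterically favoured tetrahedral geometry. → tetrahedral.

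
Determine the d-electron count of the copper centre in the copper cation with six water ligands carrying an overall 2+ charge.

d9

Ligand charges: water is neutral. With an overall charge of +2 the copper centre must be in the +2 oxidation state.
Copper is a group-11 element; Cu(II) is therefore d⁹.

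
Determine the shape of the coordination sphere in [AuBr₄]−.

Ligand charges: each bromide is −1. With an overall charge of −1 the gold centre must be in the +3 oxidation state.
Au sits in group 11, so the d-electron count is 11 − 3 = 8.
Coordination number: 4.
A 5d d⁸ ion has a large crystal-field splitting; square planar leaves the high-energy d_{x²−y²} orbital empty and maximises CFSE.

square planar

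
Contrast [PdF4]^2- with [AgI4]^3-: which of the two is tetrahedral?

For [PdF4]^2-: Summing ligand charges against the −2 overall charge gives an oxidation state of +2 for palladium. Palladium is a group-10 element; Pd(II) is therefore d⁸. A 4d d⁸ ion has a large crystal-field splitting; square planar leaves the high-energy d_{x²−y²} orbital empty and maximises CFSE. → square planar.
For [AgI4]^3-: Ligand charges: each iodide is −1. With an overall charge of −3 the silver centre must be in the +1 oxidation state. Ag sits in group 11, so the d-electron count is 11 − 1 = 10. A d¹⁰ ion has no crystal-field stabilisation preference between square planar and tetrahedral, so four ligands adopt the sterically favoured tetrahedral geometry. → tetrahedral.

[AgI4]^3-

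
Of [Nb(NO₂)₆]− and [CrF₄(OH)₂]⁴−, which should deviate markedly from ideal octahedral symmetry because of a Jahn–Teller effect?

[CrF₄(OH)₂]⁴−

[Nb(NO₂)₆]−: Ligand charges: each nitro (N-bound nitrite) is −1. With an overall charge of −1 the niobium centre must be in the +5 oxidation state. Niobium is a group-5 element; Nb(V) is therefore d⁰. The d⁰ configuration leaves the e_g set evenly filled (or empty) — no strong Jahn–Teller driving force.
[CrF₄(OH)₂]⁴−: Ligand charges: each fluoride is −1; each hydroxide is −1. With an overall charge of −4 the chromium centre must be in the +2 oxidation state. Cr sits in group 6, so the d-electron count is 6 − 2 = 4. Fluoride and hydroxide are weak-field ligands for a first-row metal, so the complex is high-spin. The t₂g³e_g¹ (high-spin) configuration has an unevenly filled e_g set; the Jahn–Teller theorem predicts a tetragonal distortion (typically axial elongation) to lift the degeneracy.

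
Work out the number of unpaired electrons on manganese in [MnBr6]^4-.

Summing ligand charges against the −4 overall charge gives an oxidation state of +2 for manganese.
Group 7 minus oxidation state 2 gives a d⁵ configuration.
The spin state decides the count: Bromide is a weak-field ligand for a first-row metal, so the complex is high-spin.
An octahedral high-spin d⁵ ion is t₂g³e_g², giving 5 unpaired electrons.

5 unpaired electrons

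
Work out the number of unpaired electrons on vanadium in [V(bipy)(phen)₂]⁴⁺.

1 unpaired electron

Ligand charges: 2,2′-bipyridine is neutral; 1,10-phenanthroline is neutral. With an overall charge of +4 the vanadium centre must be in the +4 oxidation state.
Group 5 minus oxidation state 4 gives a d¹ configuration.
Counting donor atoms: 1×2,2′-bipyridine (bidentate) → 2 donors; 2×1,10-phenanthroline (bidentate) → 4 donors. Coordination number = 6.
In an octahedral field the d¹ configuration is t₂g¹e_g⁰ (only one arrangement possible), giving 1 unpaired electron.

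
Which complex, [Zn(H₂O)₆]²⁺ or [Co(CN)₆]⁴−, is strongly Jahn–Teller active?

[Zn(H₂O)₆]²⁺: Ligand charges: water is neutral. With an overall charge of +2 the zinc centre must be in the +2 oxidation state. Zinc is a group-12 element; Zn(II) is therefore d¹⁰. The d¹⁰ configuration leaves the e_g set evenly filled (or empty) — no strong Jahn–Teller driving force.
[Co(CN)₆]⁴−: Summing ligand charges against the −4 overall charge gives an oxidation state of +2 for cobalt. Cobalt is a group-9 element; Co(II) is therefore d⁷. Cyanide is a strong-field ligand (high in the spectrochemical series) for a first-row metal, so the complex is low-spin. The t₂g⁶e_g¹ (low-spin) configuration has an unevenly filled e_g set; the Jahn–Teller theorem predicts a tetragonal distortion (typically axial elongation) to lift the degeneracy.

[Co(CN)₆]⁴−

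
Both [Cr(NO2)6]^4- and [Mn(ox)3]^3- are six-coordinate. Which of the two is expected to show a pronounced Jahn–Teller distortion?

[Cr(NO2)6]^4-: Ligand charges: each nitro (N-bound nitrite) is −1. With an overall charge of −4 the chromium centre must be in the +2 oxidation state. Group 6 minus oxidation state 2 gives a d⁴ configuration. Nitro (N-bound nitrite) is a strong-field ligand (high in the spectrochemical series) for a first-row metal, so the complex is low-spin. The d⁴ configuration leaves the e_g set evenly filled (or empty) — no strong Jahn–Teller driving force.
[Mn(ox)3]^3-: Ligand charges: each oxalate is −2. With an overall charge of −3 the manganese centre must be in the +3 oxidation state. Manganese is a group-7 element; Mn(III) is therefore d⁴. Oxalate is a weak-field ligand for a first-row metal, so the complex is high-spin. The t₂g³e_g¹ (high-spin) configuration has an unevenly filled e_g set; the Jahn–Teller theorem predicts a tetragonal distortion (typically axial elongation) to lift the degeneracy.

[Mn(ox)3]^3-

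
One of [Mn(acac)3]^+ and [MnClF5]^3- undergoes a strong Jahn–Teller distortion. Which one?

[Mn(acac)3]^+: Each acetylacetonate is −1; balancing the +1 overall charge requires Mn(IV). Group 7 minus oxidation state 4 gives a d³ configuration. The d³ configuration leaves the e_g set evenly filled (or empty) — no strong Jahn–Teller driving force.
[MnClF5]^3-: Summing ligand charges against the −3 overall charge gives an oxidation state of +3 for manganese. Mn sits in group 7, so the d-electron count is 7 − 3 = 4. Chloride and fluoride are weak-field ligands for a first-row metal, so the complex is high-spin. The t₂g³e_g¹ (high-spin) configuration has an unevenly filled e_g set; the Jahn–Teller theorem predicts a tetragonal distortion (typically axial elongation) to lift the degeneracy.

[MnClF5]^3-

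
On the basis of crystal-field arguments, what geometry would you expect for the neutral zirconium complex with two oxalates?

tetrahedral

Summing ligand charges against the 0 overall charge gives an oxidation state of +4 for zirconium.
Zr sits in group 4, so the d-electron count is 4 − 4 = 0.
Counting donor atoms: 2×oxalate (bidentate) → 4 donors. Coordination number = 4.
A d⁰ ion has no crystal-field stabilisation preference between square planar and tetrahedral, so four ligands adopt the sterically favoured tetrahedral geometry.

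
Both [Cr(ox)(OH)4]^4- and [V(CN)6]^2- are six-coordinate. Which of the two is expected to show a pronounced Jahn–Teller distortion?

[Cr(ox)(OH)4]^4-

[Cr(ox)(OH)4]^4-: Ligand charges: each oxalate is −2; each hydroxide is −1. With an overall charge of −4 the chromium centre must be in the +2 oxidation state. Chromium is a group-6 element; Cr(II) is therefore d⁴. Hydroxide and oxalate are weak-field ligands for a first-row metal, so the complex is high-spin. The t₂g³e_g¹ (high-spin) configuration has an unevenly filled e_g set; the Jahn–Teller theorem predicts a tetragonal distortion (typically axial elongation) to lift the degeneracy.
[V(CN)6]^2-: Summing ligand charges against the −2 overall charge gives an oxidation state of +4 for vanadium. Group 5 minus oxidation state 4 gives a d¹ configuration. The d¹ configuration leaves the e_g set evenly filled (or empty) — no strong Jahn–Teller driving force.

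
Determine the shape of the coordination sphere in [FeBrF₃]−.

Each bromide is −1; each fluoride is −1; balancing the −1 overall charge requires Fe(III).
Fe sits in group 8, so the d-electron count is 8 − 3 = 5.
Coordination number: 4.
Bromide and fluoride are weak-field ligands.
A high-spin d⁵ ion has zero CFSE in either geometry, so four ligands adopt the sterically favoured tetrahedral geometry.

tetrahedral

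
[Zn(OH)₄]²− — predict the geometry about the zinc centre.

Ligand charges: each hydroxide is −1. With an overall charge of −2 the zinc centre must be in the +2 oxidation state.
Group 12 minus oxidation state 2 gives a d¹⁰ configuration.
With 4 monodentate ligands the coordination number is 4.
A d¹⁰ ion has no crystal-field stabilisation preference between square planar and tetrahedral, so four ligands adopt the sterically favoured tetrahedral geometry.

tetrahedral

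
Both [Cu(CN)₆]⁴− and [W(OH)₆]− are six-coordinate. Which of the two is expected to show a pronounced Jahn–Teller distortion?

[Cu(CN)₆]⁴−

[Cu(CN)₆]⁴−: Each cyanide is −1; balancing the −4 overall charge requires Cu(II). Copper is a group-11 element; Cu(II) is therefore d⁹. The t₂g⁶e_g³ configuration has an unevenly filled e_g set; the Jahn–Teller theorem predicts a tetragonal distortion (typically axial elongation) to lift the degeneracy.
[W(OH)₆]−: Summing ligand charges against the −1 overall charge gives an oxidation state of +5 for tungsten. Group 6 minus oxidation state 5 gives a d¹ configuration. The d¹ configuration leaves the e_g set evenly filled (or empty) — no strong Jahn–Teller driving force.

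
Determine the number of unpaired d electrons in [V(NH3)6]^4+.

1

Summing ligand charges against the +4 overall charge gives an oxidation state of +4 for vanadium.
V sits in group 5, so the d-electron count is 5 − 4 = 1.
In an octahedral field the d¹ configuration is t₂g¹e_g⁰ (only one arrangement possible), giving 1 unpaired electron.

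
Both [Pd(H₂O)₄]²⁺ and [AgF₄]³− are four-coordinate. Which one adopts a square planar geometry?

For [Pd(H₂O)₄]²⁺: Ligand charges: water is neutral. With an overall charge of +2 the palladium centre must be in the +2 oxidation state. Group 10 minus oxidation state 2 gives a d⁸ configuration. A 4d d⁸ ion has a large crystal-field splitting; square planar leaves the high-energy d_{x²−y²} orbital empty and maximises CFSE. → square planar.
For [AgF₄]³−: Summing ligand charges against the −3 overall charge gives an oxidation state of +1 for silver. Ag sits in group 11, so the d-electron count is 11 − 1 = 10. A d¹⁰ ion has no crystal-field stabilisation preference between square planar and tetrahedral, so four ligands adopt the sterically favoured tetrahedral geometry. → tetrahedral.

[Pd(H₂O)₄]²⁺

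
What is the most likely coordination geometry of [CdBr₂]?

Summing ligand charges against the 0 overall charge gives an oxidation state of +2 for cadmium.
Cd sits in group 12, so the d-electron count is 12 − 2 = 10.
Coordination number: 2.
A d¹⁰ ion with only two ligands adopts a linear arrangement (sp hybridisation; no CFSE preference).

linear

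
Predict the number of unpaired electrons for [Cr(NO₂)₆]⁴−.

2

Ligand charges: each nitro (N-bound nitrite) is −1. With an overall charge of −4 the chromium centre must be in the +2 oxidation state.
Cr sits in group 6, so the d-electron count is 6 − 2 = 4.
The spin state decides the count: Nitro (N-bound nitrite) is a strong-field ligand (high in the spectrochemical series) for a first-row metal, so the complex is low-spin.
An octahedral low-spin d⁴ ion is t₂g⁴e_g⁰, giving 2 unpaired electrons.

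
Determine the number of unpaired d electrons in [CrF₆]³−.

3 unpaired electrons

Summing ligand charges against the −3 overall charge gives an oxidation state of +3 for chromium.
Cr sits in group 6, so the d-electron count is 6 − 3 = 3.
In an octahedral field the d³ configuration is t₂g³e_g⁰ (only one arrangement possible), giving 3 unpaired electrons.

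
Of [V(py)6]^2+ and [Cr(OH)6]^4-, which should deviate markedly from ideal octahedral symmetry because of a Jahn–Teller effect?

[Cr(OH)6]^4-

[V(py)6]^2+: Ligand charges: pyridine is neutral. With an overall charge of +2 the vanadium centre must be in the +2 oxidation state. V sits in group 5, so the d-electron count is 5 − 2 = 3. The d³ configuration leaves the e_g set evenly filled (or empty) — no strong Jahn–Teller driving force.
[Cr(OH)6]^4-: Ligand charges: each hydroxide is −1. With an overall charge of −4 the chromium centre must be in the +2 oxidation state. Cr sits in group 6, so the d-electron count is 6 − 2 = 4. Hydroxide is a weak-field ligand for a first-row metal, so the complex is high-spin. The t₂g³e_g¹ (high-spin) configuration has an unevenly filled e_g set; the Jahn–Teller theorem predicts a tetragonal distortion (typically axial elongation) to lift the degeneracy.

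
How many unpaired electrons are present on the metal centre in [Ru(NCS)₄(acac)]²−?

Summing ligand charges against the −2 overall charge gives an oxidation state of +3 for ruthenium.
Ru sits in group 8, so the d-electron count is 8 − 3 = 5.
Counting donor atoms: 4×isothiocyanate (monodentate) → 4 donors; 1×acetylacetonate (bidentate) → 2 donors. Coordination number = 6.
The spin state decides the count: a 4d ion has a large Δₒ and is invariably low-spin.
An octahedral low-spin d⁵ ion is t₂g⁵e_g⁰, giving 1 unpaired electron.

1 unpaired electron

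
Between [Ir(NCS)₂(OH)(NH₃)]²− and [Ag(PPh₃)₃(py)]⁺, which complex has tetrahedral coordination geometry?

For [Ir(NCS)₂(OH)(NH₃)]²−: Each isothiocyanate is −1; each hydroxide is −1; ammonia is neutral; balancing the −2 overall charge requires Ir(I). Group 9 minus oxidation state 1 gives a d⁸ configuration. A 5d d⁸ ion has a large crystal-field splitting; square planar leaves the high-energy d_{x²−y²} orbital empty and maximises CFSE. → square planar.
For [Ag(PPh₃)₃(py)]⁺: Summing ligand charges against the +1 overall charge gives an oxidation state of +1 for silver. Silver is a group-11 element; Ag(I) is therefore d¹⁰. A d¹⁰ ion has no crystal-field stabilisation preference between square planar and tetrahedral, so four ligands adopt the sterically favoured tetrahedral geometry. → tetrahedral.

[Ag(PPh₃)₃(py)]⁺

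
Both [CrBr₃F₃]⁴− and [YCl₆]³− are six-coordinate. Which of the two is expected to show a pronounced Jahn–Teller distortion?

[CrBr₃F₃]⁴−: Summing ligand charges against the −4 overall charge gives an oxidation state of +2 for chromium. Chromium is a group-6 element; Cr(II) is therefore d⁴. Bromide and fluoride are weak-field ligands for a first-row metal, so the complex is high-spin. The t₂g³e_g¹ (high-spin) configuration has an unevenly filled e_g set; the Jahn–Teller theorem predicts a tetragonal distortion (typically axial elongation) to lift the degeneracy.
[YCl₆]³−: Each chloride is −1; balancing the −3 overall charge requires Y(III). Y sits in group 3, so the d-electron count is 3 − 3 = 0. The d⁰ configuration leaves the e_g set evenly filled (or empty) — no strong Jahn–Teller driving force.

[CrBr₃F₃]⁴−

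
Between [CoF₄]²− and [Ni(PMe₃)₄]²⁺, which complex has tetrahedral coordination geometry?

[CoF₄]²−

For [CoF₄]²−: Ligand charges: each fluoride is −1. With an overall charge of −2 the cobalt centre must be in the +2 oxidation state. Co sits in group 9, so the d-electron count is 9 − 2 = 7. For a high-spin 3d d⁷ ion with weak-field ligands the small Δₜ gives little square-planar CFSE advantage, so four ligands adopt the sterically favoured tetrahedral geometry. → tetrahedral.
For [Ni(PMe₃)₄]²⁺: Ligand charges: trimethylphosphine is neutral. With an overall charge of +2 the nickel centre must be in the +2 oxidation state. Group 10 minus oxidation state 2 gives a d⁸ configuration. Trimethylphosphine is a strong-field ligand (high in the spectrochemical series). A 3d d⁸ ion with strong-field ligands gains enough CFSE to favour square planar over tetrahedral. → square planar.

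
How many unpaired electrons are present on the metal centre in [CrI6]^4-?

4

Ligand charges: each iodide is −1. With an overall charge of −4 the chromium centre must be in the +2 oxidation state.
Group 6 minus oxidation state 2 gives a d⁴ configuration.
The spin state decides the count: Iodide is a weak-field ligand for a first-row metal, so the complex is high-spin.
An octahedral high-spin d⁴ ion is t₂g³e_g¹, giving 4 unpaired electrons.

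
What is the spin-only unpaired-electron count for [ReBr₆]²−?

3

Ligand charges: each bromide is −1. With an overall charge of −2 the rhenium centre must be in the +4 oxidation state.
Rhenium is a group-7 element; Re(IV) is therefore d³.
In an octahedral field the d³ configuration is t₂g³e_g⁰ (only one arrangement possible), giving 3 unpaired electrons.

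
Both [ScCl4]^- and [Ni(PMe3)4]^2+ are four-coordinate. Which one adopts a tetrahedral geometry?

[ScCl4]^-

For [ScCl4]^-: Summing ligand charges against the −1 overall charge gives an oxidation state of +3 for scandium. Sc sits in group 3, so the d-electron count is 3 − 3 = 0. A d⁰ ion has no crystal-field stabilisation preference between square planar and tetrahedral, so four ligands adopt the sterically favoured tetrahedral geometry. → tetrahedral.
For [Ni(PMe3)4]^2+: Ligand charges: trimethylphosphine is neutral. With an overall charge of +2 the nickel centre must be in the +2 oxidation state. Ni sits in group 10, so the d-electron count is 10 − 2 = 8. Trimethylphosphine is a strong-field ligand (high in the spectrochemical series). A 3d d⁸ ion with strong-field ligands gains enough CFSE to favour square planar over tetrahedral. → square planar.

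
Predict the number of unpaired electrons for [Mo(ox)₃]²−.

2 unpaired electrons

Ligand charges: each oxalate is −2. With an overall charge of −2 the molybdenum centre must be in the +4 oxidation state.
Molybdenum is a group-6 element; Mo(IV) is therefore d².
Counting donor atoms: 3×oxalate (bidentate) → 6 donors. Coordination number = 6.
In an octahedral field the d² configuration is t₂g²e_g⁰ (only one arrangement possible), giving 2 unpaired electrons.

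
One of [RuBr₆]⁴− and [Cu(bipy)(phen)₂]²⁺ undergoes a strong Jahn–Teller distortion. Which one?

[Cu(bipy)(phen)₂]²⁺

[RuBr₆]⁴−: Ligand charges: each bromide is −1. With an overall charge of −4 the ruthenium centre must be in the +2 oxidation state. Ru sits in group 8, so the d-electron count is 8 − 2 = 6. A 4d ion has a large Δₒ and is invariably low-spin. The d⁶ configuration leaves the e_g set evenly filled (or empty) — no strong Jahn–Teller driving force.
[Cu(bipy)(phen)₂]²⁺: Ligand charges: 2,2′-bipyridine is neutral; 1,10-phenanthroline is neutral. With an overall charge of +2 the copper centre must be in the +2 oxidation state. Group 11 minus oxidation state 2 gives a d⁹ configuration. The t₂g⁶e_g³ configuration has an unevenly filled e_g set; the Jahn–Teller theorem predicts a tetragonal distortion (typically axial elongation) to lift the degeneracy.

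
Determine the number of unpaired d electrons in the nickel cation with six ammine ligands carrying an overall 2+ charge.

2 unpaired electrons

Ligand charges: ammonia is neutral. With an overall charge of +2 the nickel centre must be in the +2 oxidation state.
Group 10 minus oxidation state 2 gives a d⁸ configuration.
In an octahedral field the d⁸ configuration is t₂g⁶e_g² (only one arrangement possible), giving 2 unpaired electrons.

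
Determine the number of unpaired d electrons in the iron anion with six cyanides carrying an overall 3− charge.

Ligand charges: each cyanide is −1. With an overall charge of −3 the iron centre must be in the +3 oxidation state.
Iron is a group-8 element; Fe(III) is therefore d⁵.
The spin state decides the count: Cyanide is a strong-field ligand (high in the spectrochemical series) for a first-row metal, so the complex is low-spin.
An octahedral low-spin d⁵ ion is t₂g⁵e_g⁰, giving 1 unpaired electron.

1 unpaired electron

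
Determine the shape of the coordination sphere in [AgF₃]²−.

Ligand charges: each fluoride is −1. With an overall charge of −2 the silver centre must be in the +1 oxidation state.
Group 11 minus oxidation state 1 gives a d¹⁰ configuration.
With 3 monodentate ligands the coordination number is 3.
Three ligands around a d¹⁰ centre minimise repulsion in a trigonal-planar arrangement.

trigonal planar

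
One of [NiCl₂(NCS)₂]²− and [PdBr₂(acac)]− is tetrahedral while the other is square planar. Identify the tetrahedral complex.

[NiCl₂(NCS)₂]²−

For [NiCl₂(NCS)₂]²−: Each chloride is −1; each isothiocyanate is −1; balancing the −2 overall charge requires Ni(II). Ni sits in group 10, so the d-electron count is 10 − 2 = 8. Chloride and isothiocyanate are weak-field ligands. With weak-field ligands the CFSE gain from square planar is small, so a 3d d⁸ ion takes the sterically preferred tetrahedral geometry. → tetrahedral.
For [PdBr₂(acac)]−: Summing ligand charges against the −1 overall charge gives an oxidation state of +2 for palladium. Group 10 minus oxidation state 2 gives a d⁸ configuration. A 4d d⁸ ion has a large crystal-field splitting; square planar leaves the high-energy d_{x²−y²} orbital empty and maximises CFSE. → square planar.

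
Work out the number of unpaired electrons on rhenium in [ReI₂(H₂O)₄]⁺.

Each iodide is −1; water is neutral; balancing the +1 overall charge requires Re(III).
Group 7 minus oxidation state 3 gives a d⁴ configuration.
The spin state decides the count: a 5d ion has a large Δₒ and is invariably low-spin.
An octahedral low-spin d⁴ ion is t₂g⁴e_g⁰, giving 2 unpaired electrons.

2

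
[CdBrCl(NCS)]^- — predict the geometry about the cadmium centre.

trigonal planar

Ligand charges: each bromide is −1; each chloride is −1; each isothiocyanate is −1. With an overall charge of −1 the cadmium centre must be in the +2 oxidation state.
Group 12 minus oxidation state 2 gives a d¹⁰ configuration.
Coordination number: 3.
Three ligands around a d¹⁰ centre minimise repulsion in a trigonal-planar arrangement.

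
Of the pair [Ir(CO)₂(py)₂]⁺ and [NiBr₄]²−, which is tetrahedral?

For [Ir(CO)₂(py)₂]⁺: Summing ligand charges against the +1 overall charge gives an oxidation state of +1 for iridium. Ir sits in group 9, so the d-electron count is 9 − 1 = 8. A 5d d⁸ ion has a large crystal-field splitting; square planar leaves the high-energy d_{x²−y²} orbital empty and maximises CFSE. → square planar.
For [NiBr₄]²−: Ligand charges: each bromide is −1. With an overall charge of −2 the nickel centre must be in the +2 oxidation state. Group 10 minus oxidation state 2 gives a d⁸ configuration. Bromide is a weak-field ligand. With weak-field ligands the CFSE gain from square planar is small, so a 3d d⁸ ion takes the sterically preferred tetrahedral geometry. → tetrahedral.

[NiBr₄]²−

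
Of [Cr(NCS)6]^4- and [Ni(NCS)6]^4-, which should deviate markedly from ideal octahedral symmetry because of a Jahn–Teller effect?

[Cr(NCS)6]^4-

[Cr(NCS)6]^4-: Each isothiocyanate is −1; balancing the −4 overall charge requires Cr(II). Chromium is a group-6 element; Cr(II) is therefore d⁴. Isothiocyanate is a weak-field ligand for a first-row metal, so the complex is high-spin. The t₂g³e_g¹ (high-spin) configuration has an unevenly filled e_g set; the Jahn–Teller theorem predicts a tetragonal distortion (typically axial elongation) to lift the degeneracy.
[Ni(NCS)6]^4-: Each isothiocyanate is −1; balancing the −4 overall charge requires Ni(II). Nickel is a group-10 element; Ni(II) is therefore d⁸. The d⁸ configuration leaves the e_g set evenly filled (or empty) — no strong Jahn–Teller driving force.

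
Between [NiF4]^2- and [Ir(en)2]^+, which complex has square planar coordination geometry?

For [NiF4]^2-: Summing ligand charges against the −2 overall charge gives an oxidation state of +2 for nickel. Ni sits in group 10, so the d-electron count is 10 − 2 = 8. Fluoride is a weak-field ligand. With weak-field ligands the CFSE gain from square planar is small, so a 3d d⁸ ion takes the sterically preferred tetrahedral geometry. → tetrahedral.
For [Ir(en)2]^+: Summing ligand charges against the +1 overall charge gives an oxidation state of +1 for iridium. Group 9 minus oxidation state 1 gives a d⁸ configuration. A 5d d⁸ ion has a large crystal-field splitting; square planar leaves the high-energy d_{x²−y²} orbital empty and maximises CFSE. → square planar.

[Ir(en)2]^+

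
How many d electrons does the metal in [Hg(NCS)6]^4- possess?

d¹⁰

Each isothiocyanate is −1; balancing the −4 overall charge requires Hg(II).
Group 12 minus oxidation state 2 gives a d¹⁰ configuration.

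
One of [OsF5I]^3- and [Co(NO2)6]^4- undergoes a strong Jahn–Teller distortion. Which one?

[OsF5I]^3-: Each fluoride is −1; each iodide is −1; balancing the −3 overall charge requires Os(III). Os sits in group 8, so the d-electron count is 8 − 3 = 5. A 5d ion has a large Δₒ and is invariably low-spin. The d⁵ configuration leaves the e_g set evenly filled (or empty) — no strong Jahn–Teller driving force.
[Co(NO2)6]^4-: Ligand charges: each nitro (N-bound nitrite) is −1. With an overall charge of −4 the cobalt centre must be in the +2 oxidation state. Co sits in group 9, so the d-electron count is 9 − 2 = 7. Nitro (N-bound nitrite) is a strong-field ligand (high in the spectrochemical series) for a first-row metal, so the complex is low-spin. The t₂g⁶e_g¹ (low-spin) configuration has an unevenly filled e_g set; the Jahn–Teller theorem predicts a tetragonal distortion (typically axial elongation) to lift the degeneracy.

[Co(NO2)6]^4-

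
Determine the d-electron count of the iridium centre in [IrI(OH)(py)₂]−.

d8

Summing ligand charges against the −1 overall charge gives an oxidation state of +1 for iridium.
Iridium is a group-9 element; Ir(I) is therefore d⁸.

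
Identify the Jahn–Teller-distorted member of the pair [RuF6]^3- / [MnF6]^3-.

[RuF6]^3-: Summing ligand charges against the −3 overall charge gives an oxidation state of +3 for ruthenium. Ru sits in group 8, so the d-electron count is 8 − 3 = 5. A 4d ion has a large Δₒ and is invariably low-spin. The d⁵ configuration leaves the e_g set evenly filled (or empty) — no strong Jahn–Teller driving force.
[MnF6]^3-: Summing ligand charges against the −3 overall charge gives an oxidation state of +3 for manganese. Group 7 minus oxidation state 3 gives a d⁴ configuration. Fluoride is a weak-field ligand for a first-row metal, so the complex is high-spin. The t₂g³e_g¹ (high-spin) configuration has an unevenly filled e_g set; the Jahn–Teller theorem predicts a tetragonal distortion (typically axial elongation) to lift the degeneracy.

[MnF6]^3-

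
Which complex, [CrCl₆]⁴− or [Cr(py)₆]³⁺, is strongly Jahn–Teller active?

[CrCl₆]⁴−: Each chloride is −1; balancing the −4 overall charge requires Cr(II). Cr sits in group 6, so the d-electron count is 6 − 2 = 4. Chloride is a weak-field ligand for a first-row metal, so the complex is high-spin. The t₂g³e_g¹ (high-spin) configuration has an unevenly filled e_g set; the Jahn–Teller theorem predicts a tetragonal distortion (typically axial elongation) to lift the degeneracy.
[Cr(py)₆]³⁺: Pyridine is neutral; balancing the +3 overall charge requires Cr(III). Cr sits in group 6, so the d-electron count is 6 − 3 = 3. The d³ configuration leaves the e_g set evenly filled (or empty) — no strong Jahn–Teller driving force.

[CrCl₆]⁴−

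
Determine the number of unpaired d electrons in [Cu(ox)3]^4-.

1 unpaired electron

Summing ligand charges against the −4 overall charge gives an oxidation state of +2 for copper.
Copper is a group-11 element; Cu(II) is therefore d⁹.
Counting donor atoms: 3×oxalate (bidentate) → 6 donors. Coordination number = 6.
In an octahedral field the d⁹ configuration is t₂g⁶e_g³ (only one arrangement possible), giving 1 unpaired electron.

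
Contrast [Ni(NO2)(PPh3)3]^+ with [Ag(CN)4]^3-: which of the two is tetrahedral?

For [Ni(NO2)(PPh3)3]^+: Summing ligand charges against the +1 overall charge gives an oxidation state of +2 for nickel. Nickel is a group-10 element; Ni(II) is therefore d⁸. Nitro (N-bound nitrite) and triphenylphosphine are strong-field ligands (high in the spectrochemical series). A 3d d⁸ ion with strong-field ligands gains enough CFSE to favour square planar over tetrahedral. → square planar.
For [Ag(CN)4]^3-: Summing ligand charges against the −3 overall charge gives an oxidation state of +1 for silver. Group 11 minus oxidation state 1 gives a d¹⁰ configuration. A d¹⁰ ion has no crystal-field stabilisation preference between square planar and tetrahedral, so four ligands adopt the sterically favoured tetrahedral geometry. → tetrahedral.

[Ag(CN)4]^3-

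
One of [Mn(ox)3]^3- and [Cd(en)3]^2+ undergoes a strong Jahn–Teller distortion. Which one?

[Mn(ox)3]^3-: Each oxalate is −2; balancing the −3 overall charge requires Mn(III). Group 7 minus oxidation state 3 gives a d⁴ configuration. Oxalate is a weak-field ligand for a first-row metal, so the complex is high-spin. The t₂g³e_g¹ (high-spin) configuration has an unevenly filled e_g set; the Jahn–Teller theorem predicts a tetragonal distortion (typically axial elongation) to lift the degeneracy.
[Cd(en)3]^2+: Ethylenediamine is neutral; balancing the +2 overall charge requires Cd(II). Cadmium is a group-12 element; Cd(II) is therefore d¹⁰. The d¹⁰ configuration leaves the e_g set evenly filled (or empty) — no strong Jahn–Teller driving force.

[Mn(ox)3]^3-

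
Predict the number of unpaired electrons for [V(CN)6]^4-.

Ligand charges: each cyanide is −1. With an overall charge of −4 the vanadium centre must be in the +2 oxidation state.
V sits in group 5, so the d-electron count is 5 − 2 = 3.
In an octahedral field the d³ configuration is t₂g³e_g⁰ (only one arrangement possible), giving 3 unpaired electrons.

3 unpaired electrons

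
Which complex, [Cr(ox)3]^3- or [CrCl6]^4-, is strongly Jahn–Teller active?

[CrCl6]^4-

[Cr(ox)3]^3-: Ligand charges: each oxalate is −2. With an overall charge of −3 the chromium centre must be in the +3 oxidation state. Group 6 minus oxidation state 3 gives a d³ configuration. The d³ configuration leaves the e_g set evenly filled (or empty) — no strong Jahn–Teller driving force.
[CrCl6]^4-: Each chloride is −1; balancing the −4 overall charge requires Cr(II). Group 6 minus oxidation state 2 gives a d⁴ configuration. Chloride is a weak-field ligand for a first-row metal, so the complex is high-spin. The t₂g³e_g¹ (high-spin) configuration has an unevenly filled e_g set; the Jahn–Teller theorem predicts a tetragonal distortion (typically axial elongation) to lift the degeneracy.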